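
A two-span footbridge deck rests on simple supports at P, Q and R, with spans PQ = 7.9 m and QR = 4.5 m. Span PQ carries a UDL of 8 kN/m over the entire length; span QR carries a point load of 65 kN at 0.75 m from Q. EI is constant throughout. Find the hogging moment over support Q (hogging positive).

M_Q = 53.28 kN·m

Release continuity at Q by inserting a hinge; the redundant is the internal moment M_Q. The primary structure is two simply-supported spans PQ and QR.
Discontinuity in slope at Q on the released structure — sum the simple-span end rotations:
  span PQ: UDL 8: wL³/(24EI) = 164.3/EI
  span QR: point load 65 at a = 0.75: Pab(L + b)/(6LEI) = 55.86/EI
  relative rotation θ_0 = (164.3 + 55.86)/EI = 220.2/EI
A unit hogging moment at Q produces rotation L₁/(3EI) + L₂/(3EI) = 4.133/EI.
Slope continuity at Q: θ_0 = M_Q·4.133/EI, so M_Q = 220.2/4.133 = 53.28 kN·m (hogging).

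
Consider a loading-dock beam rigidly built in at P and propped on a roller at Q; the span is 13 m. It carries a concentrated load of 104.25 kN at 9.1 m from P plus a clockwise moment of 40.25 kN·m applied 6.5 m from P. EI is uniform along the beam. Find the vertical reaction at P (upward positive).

Take the reaction at Q as the redundant and release it; the primary structure is a cantilever fixed at P.
Free-end deflection of the primary structure under the applied loading (downward +):
  point load 104.25 at a = 9.1: Pa²(3L − a)/(6EI) = 43021/EI
  clockwise couple 40.25 at a = 6.5: M₀a(2L − a)/(2EI) = 2551/EI
  δ_0 = 45572/EI
Tip deflection under a unit load at Q: L³/(3EI) = 732.3/EI.
Compatibility at Q: δ_0 − R_Q·δ_{QQ} = 0, so R_Q = 45572/732.3 = 62.23 kN.
Vertical equilibrium: R_P = ΣP − R_Q = 104.2 − 62.23 = 42.02 kN.

R_P = 42.02 kN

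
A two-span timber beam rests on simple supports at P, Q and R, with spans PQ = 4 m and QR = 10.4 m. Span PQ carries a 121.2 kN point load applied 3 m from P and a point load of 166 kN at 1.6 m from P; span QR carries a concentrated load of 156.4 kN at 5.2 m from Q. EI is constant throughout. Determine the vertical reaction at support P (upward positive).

Take M_Q as the redundant. Released structure: two simple spans PQ and QR with a hinge at Q.
End slopes at the hinge Q, treating each span as simply supported:
  span PQ: point load 121.2 at a = 3: Pab(L + a)/(6LEI) = 106/EI
  span PQ: point load 166 at a = 1.6: Pab(L + a)/(6LEI) = 148.7/EI
  span QR: point load 156.4 at a = 5.2: Pab(L + b)/(6LEI) = 1057/EI
  relative rotation θ_0 = (254.8 + 1057)/EI = 1312/EI
A unit hogging moment at Q produces rotation L₁/(3EI) + L₂/(3EI) = 4.8/EI.
Compatibility: M_Q·(L₁+L₂)/(3EI) = θ_0, giving M_Q = 273.3 kN·m (hogging).
Span PQ, ΣM about P with M_Q applied at Q: R_Q^{PQ}·4 = 629.2 + 273.3, so R_Q^{PQ} = 225.6 kN and R_P = 287.2 − 225.6 = 61.56 kN.

R_P = 61.56 kN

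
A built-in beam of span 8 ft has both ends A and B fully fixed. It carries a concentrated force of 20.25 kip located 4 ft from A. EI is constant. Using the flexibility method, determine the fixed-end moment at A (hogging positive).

M_A = 20.25 kip·ft

Release both end moments; the primary structure is a simply-supported span AB with redundants M_A and M_B.
On the primary (simply-supported) span, the end slopes from the loading are:
  at A: point load 20.25 at a = 4: Pab(L + b)/(6LEI) = 81/EI
  at B: point load 20.25 at a = 4: Pab(L + a)/(6LEI) = 81/EI
  θ_A0 = 81/EI,  θ_B0 = 81/EI
Flexibility coefficients: a unit moment at one end gives L/(3EI) there and L/(6EI) at the far end, so f₁₁ = f₂₂ = 2.667/EI and f₁₂ = f₂₁ = 1.333/EI.
Compatibility — zero rotation at each built-in end:
  2.667 M_A + 1.333 M_B = 81
  1.333 M_A + 2.667 M_B = 81
Solving the pair gives M_A = 20.25 kip·ft and M_B = 20.25 kip·ft (hogging).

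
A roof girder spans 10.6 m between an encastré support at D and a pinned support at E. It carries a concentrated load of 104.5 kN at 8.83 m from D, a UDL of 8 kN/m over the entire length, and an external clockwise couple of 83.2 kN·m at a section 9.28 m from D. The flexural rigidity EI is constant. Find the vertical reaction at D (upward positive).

Release the roller at E. Primary structure: cantilever fixed at D.
Deflection at E on the released cantilever, summing each load's contribution:
  point load 104.5 at a = 8.83: Pa²(3L − a)/(6EI) = 31192/EI
  UDL 8: wL⁴/(8EI) = 12625/EI
  clockwise couple 83.2 at a = 9.28: M₀a(2L − a)/(2EI) = 4602/EI
  δ_0 = 48419/EI
Flexibility coefficient — unit upward force at E: δ_{EE} = L³/(3EI) = 397/EI.
The prop prevents deflection at E: R_E = δ_0/δ_{EE} = 48419/397 = 122 kN.
Vertical equilibrium: R_D = ΣP − R_E = 189.3 − 122 = 67.34 kN.

R_D = 67.34 kN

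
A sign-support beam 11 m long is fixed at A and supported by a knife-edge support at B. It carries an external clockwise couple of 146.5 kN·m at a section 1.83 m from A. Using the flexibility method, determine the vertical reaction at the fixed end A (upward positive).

R_A = -6.094 kN

Release the roller at B. Primary structure: cantilever fixed at A.
Deflection at B on the released cantilever, summing each load's contribution:
  clockwise couple 146.5 at a = 1.83: M₀a(2L − a)/(2EI) = 2704/EI
Flexibility coefficient — unit upward force at B: δ_{BB} = L³/(3EI) = 443.7/EI.
The prop prevents deflection at B: R_B = δ_0/δ_{BB} = 2704/443.7 = 6.094 kN.
Vertical equilibrium: R_A = ΣP − R_B = 0 − 6.094 = -6.094 kN.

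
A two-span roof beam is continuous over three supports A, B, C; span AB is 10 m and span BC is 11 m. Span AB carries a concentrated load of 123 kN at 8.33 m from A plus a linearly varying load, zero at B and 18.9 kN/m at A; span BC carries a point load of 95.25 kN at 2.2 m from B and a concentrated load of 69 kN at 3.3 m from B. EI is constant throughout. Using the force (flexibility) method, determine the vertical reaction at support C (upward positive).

Take M_B as the redundant. Released structure: two simple spans AB and BC with a hinge at B.
Discontinuity in slope at B on the released structure — sum the simple-span end rotations:
  span AB: point load 123 at a = 8.33: Pab(L + a)/(6LEI) = 522.7/EI
  span AB: triangular load, peak 18.9: 7w₀L³/(360EI) = 367.5/EI
  span BC: point load 95.25 at a = 2.2: Pab(L + b)/(6LEI) = 553.2/EI
  span BC: point load 69 at a = 3.3: Pab(L + b)/(6LEI) = 496.8/EI
  relative rotation θ_0 = (890.2 + 1050)/EI = 1940/EI
A unit hogging moment at B produces rotation L₁/(3EI) + L₂/(3EI) = 7/EI.
Compatibility: M_B·(L₁+L₂)/(3EI) = θ_0, giving M_B = 277.2 kN·m (hogging).
Span BC, ΣM about C: R_B^{BC}·11 = 1370 + 277.2, so R_B^{BC} = 149.7 kN and R_C = 164.2 − 149.7 = 14.55 kN.

R_C = 14.55 kN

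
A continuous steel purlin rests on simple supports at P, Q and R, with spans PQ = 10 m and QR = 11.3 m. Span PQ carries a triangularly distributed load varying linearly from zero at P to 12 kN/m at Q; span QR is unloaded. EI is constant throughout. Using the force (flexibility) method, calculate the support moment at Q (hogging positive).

M_Q = 37.56 kN·m

Take M_Q as the redundant. Released structure: two simple spans PQ and QR with a hinge at Q.
Discontinuity in slope at Q on the released structure — sum the simple-span end rotations:
  span PQ: triangular load, peak 12: w₀L³/(45EI) = 266.7/EI
  relative rotation θ_0 = (266.7 + 0)/EI = 266.7/EI
A unit hogging moment at Q produces rotation L₁/(3EI) + L₂/(3EI) = 7.1/EI.
Slope continuity at Q: θ_0 = M_Q·7.1/EI, so M_Q = 266.7/7.1 = 37.56 kN·m (hogging).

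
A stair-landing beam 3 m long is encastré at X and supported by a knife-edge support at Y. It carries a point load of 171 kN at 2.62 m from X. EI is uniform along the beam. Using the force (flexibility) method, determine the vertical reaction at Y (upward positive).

R_Y = 138.7 kN

Take the reaction at Y as the redundant and release it; the primary structure is a cantilever fixed at X.
Free-end deflection of the primary structure under the applied loading (downward +):
  point load 171 at a = 2.62: Pa²(3L − a)/(6EI) = 1248/EI
Tip deflection under a unit load at Y: L³/(3EI) = 9/EI.
Compatibility at Y: δ_0 − R_Y·δ_{YY} = 0, so R_Y = 1248/9 = 138.7 kN.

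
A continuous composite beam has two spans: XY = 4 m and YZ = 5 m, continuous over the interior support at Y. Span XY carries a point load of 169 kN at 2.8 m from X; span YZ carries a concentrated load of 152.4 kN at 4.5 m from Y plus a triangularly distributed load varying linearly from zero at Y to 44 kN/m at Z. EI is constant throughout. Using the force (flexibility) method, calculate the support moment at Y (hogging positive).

M_Y = 110.2 kN·m

Release continuity at Y by inserting a hinge; the redundant is the internal moment M_Y. The primary structure is two simply-supported spans XY and YZ.
End slopes at the hinge Y, treating each span as simply supported:
  span XY: point load 169 at a = 2.8: Pab(L + a)/(6LEI) = 160.9/EI
  span YZ: point load 152.4 at a = 4.5: Pab(L + b)/(6LEI) = 62.87/EI
  span YZ: triangular load, peak 44: 7w₀L³/(360EI) = 106.9/EI
  relative rotation θ_0 = (160.9 + 169.8)/EI = 330.7/EI
A unit hogging moment at Y produces rotation L₁/(3EI) + L₂/(3EI) = 3/EI.
Slope continuity at Y: θ_0 = M_Y·3/EI, so M_Y = 330.7/3 = 110.2 kN·m (hogging).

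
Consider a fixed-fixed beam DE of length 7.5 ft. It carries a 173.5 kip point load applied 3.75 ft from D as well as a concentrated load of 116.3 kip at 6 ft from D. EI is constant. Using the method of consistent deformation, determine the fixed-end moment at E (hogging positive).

M_E = 274.3 kip·ft

Release both end moments; the primary structure is a simply-supported span DE with redundants M_D and M_E.
On the primary (simply-supported) span, the end slopes from the loading are:
  at D: point load 173.5 at a = 3.75: Pab(L + b)/(6LEI) = 610/EI
  at E: point load 173.5 at a = 3.75: Pab(L + a)/(6LEI) = 610/EI
  at D: point load 116.3 at a = 6: Pab(L + b)/(6LEI) = 209.3/EI
  at E: point load 116.3 at a = 6: Pab(L + a)/(6LEI) = 314/EI
  θ_D0 = 819.3/EI,  θ_E0 = 924/EI
Flexibility coefficients: a unit moment at one end gives L/(3EI) there and L/(6EI) at the far end, so f₁₁ = f₂₂ = 2.5/EI and f₁₂ = f₂₁ = 1.25/EI.
Compatibility — zero rotation at each built-in end:
  2.5 M_D + 1.25 M_E = 819.3
  1.25 M_D + 2.5 M_E = 924
Solving the pair gives M_D = 190.6 kip·ft and M_E = 274.3 kip·ft (hogging).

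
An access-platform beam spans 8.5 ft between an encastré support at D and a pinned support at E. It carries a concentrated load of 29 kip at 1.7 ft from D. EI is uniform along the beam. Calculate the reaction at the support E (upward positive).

Release the roller at E. Primary structure: cantilever fixed at D.
Primary-structure tip deflection at E by superposition:
  point load 29 at a = 1.7: Pa²(3L − a)/(6EI) = 332.4/EI
Flexibility coefficient — unit upward force at E: δ_{EE} = L³/(3EI) = 204.7/EI.
The prop prevents deflection at E: R_E = δ_0/δ_{EE} = 332.4/204.7 = 1.624 kip.

R_E = 1.624 kip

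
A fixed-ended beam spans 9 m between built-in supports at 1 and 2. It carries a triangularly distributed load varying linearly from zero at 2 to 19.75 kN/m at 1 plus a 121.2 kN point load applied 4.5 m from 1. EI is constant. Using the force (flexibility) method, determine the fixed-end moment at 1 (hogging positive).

M_1 = 216.3 kN·m

Take the two fixed-end moments M_1, M_2 as redundants; the released structure is the simple span 12.
Simple-span end rotations at 1 and 2 under the given loads:
  at 1: triangular load, peak 19.75: w₀L³/(45EI) = 319.9/EI
  at 2: triangular load, peak 19.75: 7w₀L³/(360EI) = 280/EI
  at 1: point load 121.2 at a = 4.5: Pab(L + b)/(6LEI) = 613.6/EI
  at 2: point load 121.2 at a = 4.5: Pab(L + a)/(6LEI) = 613.6/EI
  θ_10 = 933.5/EI,  θ_20 = 893.5/EI
Flexibility coefficients: a unit moment at one end gives L/(3EI) there and L/(6EI) at the far end, so f₁₁ = f₂₂ = 3/EI and f₁₂ = f₂₁ = 1.5/EI.
Compatibility — zero rotation at each built-in end:
  3 M_1 + 1.5 M_2 = 933.5
  1.5 M_1 + 3 M_2 = 893.5
Solving the pair gives M_1 = 216.3 kN·m and M_2 = 189.7 kN·m (hogging).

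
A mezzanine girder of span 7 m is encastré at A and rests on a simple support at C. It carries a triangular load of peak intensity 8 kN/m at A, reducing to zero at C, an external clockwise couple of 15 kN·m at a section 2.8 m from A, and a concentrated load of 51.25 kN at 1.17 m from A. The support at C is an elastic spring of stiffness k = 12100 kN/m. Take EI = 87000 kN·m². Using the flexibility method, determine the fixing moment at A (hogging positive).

M_A = 76.51 kN·m

Take the reaction at C as the redundant and release it; the primary structure is a cantilever fixed at A.
Deflection at C on the released cantilever, summing each load's contribution:
  triangular load, peak 8 at the fixed end: w₀L⁴/(30EI) = 640.3/EI
  clockwise couple 15 at a = 2.8: M₀a(2L − a)/(2EI) = 235.2/EI
  point load 51.25 at a = 1.17: Pa²(3L − a)/(6EI) = 231.9/EI
  δ_0 = 1107/EI
Flexibility coefficient — unit upward force at C: δ_{CC} = L³/(3EI) = 114.3/EI.
With EI = 87000 kN·m²: δ_0 = 0.012728 m and δ_{CC} = 0.001314 m/kN.
Compatibility — the spring shortens by R_C/k under the reaction it provides: δ_0 − R_C·δ_{CC} = R_C/k. With 1/k = 0.000083 m/kN, R_C = δ_0 / (δ_{CC} + 1/k) = 0.012728 / (0.001314 + 0.000083) = 9.112 kN.
Moment equilibrium about A: M_A = Σ(load moments about A) − R_C·L = 140.3 − 9.112×7 = 76.51 kN·m.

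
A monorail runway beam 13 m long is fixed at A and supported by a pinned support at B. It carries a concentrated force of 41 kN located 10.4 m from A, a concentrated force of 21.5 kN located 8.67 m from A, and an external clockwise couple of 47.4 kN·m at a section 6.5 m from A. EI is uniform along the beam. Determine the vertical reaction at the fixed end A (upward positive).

Remove the prop at B; the released (primary) structure is a cantilever built in at A.
Primary-structure tip deflection at B by superposition:
  point load 41 at a = 10.4: Pa²(3L − a)/(6EI) = 21138/EI
  point load 21.5 at a = 8.67: Pa²(3L − a)/(6EI) = 8170/EI
  clockwise couple 47.4 at a = 6.5: M₀a(2L − a)/(2EI) = 3004/EI
  δ_0 = 32312/EI
Flexibility coefficient — unit upward force at B: δ_{BB} = L³/(3EI) = 732.3/EI.
The prop prevents deflection at B: R_B = δ_0/δ_{BB} = 32312/732.3 = 44.12 kN.
Vertical equilibrium: R_A = ΣP − R_B = 62.5 − 44.12 = 18.38 kN.

R_A = 18.38 kN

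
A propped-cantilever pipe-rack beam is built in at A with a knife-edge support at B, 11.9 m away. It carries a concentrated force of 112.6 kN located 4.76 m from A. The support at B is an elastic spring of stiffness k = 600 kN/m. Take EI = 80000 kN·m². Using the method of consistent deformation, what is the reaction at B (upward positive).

R_B = 18.93 kN

Choose R_B as the redundant. The primary structure is the cantilever fixed at A.
Downward deflection at the released point B due to the loads:
  point load 112.6 at a = 4.76: Pa²(3L − a)/(6EI) = 13156/EI
Tip deflection under a unit load at B: L³/(3EI) = 561.7/EI.
With EI = 80000 kN·m²: δ_0 = 0.16445 m and δ_{BB} = 0.007021 m/kN.
Compatibility — the spring shortens by R_B/k under the reaction it provides: δ_0 − R_B·δ_{BB} = R_B/k. With 1/k = 0.001667 m/kN, R_B = δ_0 / (δ_{BB} + 1/k) = 0.16445 / (0.007021 + 0.001667) = 18.93 kN.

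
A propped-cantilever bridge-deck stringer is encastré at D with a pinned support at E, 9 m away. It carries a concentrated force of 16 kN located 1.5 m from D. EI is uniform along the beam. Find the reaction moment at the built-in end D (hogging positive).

Remove the prop at E; the released (primary) structure is a cantilever built in at D.
Downward deflection at the released point E due to the loads:
  point load 16 at a = 1.5: Pa²(3L − a)/(6EI) = 153/EI
Flexibility coefficient — unit upward force at E: δ_{EE} = L³/(3EI) = 243/EI.
The prop prevents deflection at E: R_E = δ_0/δ_{EE} = 153/243 = 0.6296 kN.
Moment equilibrium about D: M_D = Σ(load moments about D) − R_E·L = 24 − 0.6296×9 = 18.33 kN·m.

M_D = 18.33 kN·m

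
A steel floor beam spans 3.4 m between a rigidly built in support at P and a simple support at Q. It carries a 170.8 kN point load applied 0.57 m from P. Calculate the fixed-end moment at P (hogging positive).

M_P = 74.24 kN·m

Take the reaction at Q as the redundant and release it; the primary structure is a cantilever fixed at P.
Deflection at Q on the released cantilever, summing each load's contribution:
  point load 170.8 at a = 0.57: Pa²(3L − a)/(6EI) = 89.07/EI
Flexibility coefficient — unit upward force at Q: δ_{QQ} = L³/(3EI) = 13.1/EI.
The prop prevents deflection at Q: R_Q = δ_0/δ_{QQ} = 89.07/13.1 = 6.798 kN.
Moment equilibrium about P: M_P = Σ(load moments about P) − R_Q·L = 97.36 − 6.798×3.4 = 74.24 kN·m.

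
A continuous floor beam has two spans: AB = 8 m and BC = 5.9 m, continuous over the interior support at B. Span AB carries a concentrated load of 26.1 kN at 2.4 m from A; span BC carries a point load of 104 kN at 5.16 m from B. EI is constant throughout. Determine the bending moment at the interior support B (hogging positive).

M_B = 32.48 kN·m

Release continuity at B by inserting a hinge; the redundant is the internal moment M_B. The primary structure is two simply-supported spans AB and BC.
End slopes at the hinge B, treating each span as simply supported:
  span AB: point load 26.1 at a = 2.4: Pab(L + a)/(6LEI) = 76/EI
  span BC: point load 104 at a = 5.16: Pab(L + b)/(6LEI) = 74.49/EI
  relative rotation θ_0 = (76 + 74.49)/EI = 150.5/EI
A unit hogging moment at B produces rotation L₁/(3EI) + L₂/(3EI) = 4.633/EI.
Slope continuity at B: θ_0 = M_B·4.633/EI, so M_B = 150.5/4.633 = 32.48 kN·m (hogging).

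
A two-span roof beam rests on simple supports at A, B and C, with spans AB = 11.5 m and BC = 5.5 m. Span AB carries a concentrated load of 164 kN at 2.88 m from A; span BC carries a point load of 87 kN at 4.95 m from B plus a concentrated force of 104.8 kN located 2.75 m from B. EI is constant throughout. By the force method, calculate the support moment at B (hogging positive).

Take M_B as the redundant. Released structure: two simple spans AB and BC with a hinge at B.
Discontinuity in slope at B on the released structure — sum the simple-span end rotations:
  span AB: point load 164 at a = 2.88: Pab(L + a)/(6LEI) = 848.5/EI
  span BC: point load 87 at a = 4.95: Pab(L + b)/(6LEI) = 43.42/EI
  span BC: point load 104.8 at a = 2.75: Pab(L + b)/(6LEI) = 198.1/EI
  relative rotation θ_0 = (848.5 + 241.6)/EI = 1090/EI
A unit hogging moment at B produces rotation L₁/(3EI) + L₂/(3EI) = 5.667/EI.
Slope continuity at B: θ_0 = M_B·5.667/EI, so M_B = 1090/5.667 = 192.4 kN·m (hogging).

M_B = 192.4 kN·m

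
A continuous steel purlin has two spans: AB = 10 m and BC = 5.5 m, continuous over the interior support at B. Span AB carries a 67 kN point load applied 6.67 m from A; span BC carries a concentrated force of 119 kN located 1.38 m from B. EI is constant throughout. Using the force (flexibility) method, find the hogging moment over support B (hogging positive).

M_B = 118.2 kN·m

Insert a hinge at B; M_B is the redundant, and each span becomes simply supported.
Discontinuity in slope at B on the released structure — sum the simple-span end rotations:
  span AB: point load 67 at a = 6.67: Pab(L + a)/(6LEI) = 413.5/EI
  span BC: point load 119 at a = 1.38: Pab(L + b)/(6LEI) = 197.2/EI
  relative rotation θ_0 = (413.5 + 197.2)/EI = 610.7/EI
A unit hogging moment at B produces rotation L₁/(3EI) + L₂/(3EI) = 5.167/EI.
Compatibility: M_B·(L₁+L₂)/(3EI) = θ_0, giving M_B = 118.2 kN·m (hogging).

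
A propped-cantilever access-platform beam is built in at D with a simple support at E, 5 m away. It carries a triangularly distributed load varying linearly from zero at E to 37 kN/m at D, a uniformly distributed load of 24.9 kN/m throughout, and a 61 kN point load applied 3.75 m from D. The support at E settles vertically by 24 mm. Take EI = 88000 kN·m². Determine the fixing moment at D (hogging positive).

Take the reaction at E as the redundant and release it; the primary structure is a cantilever fixed at D.
Downward deflection at the released point E due to the loads:
  triangular load, peak 37 at the fixed end: w₀L⁴/(30EI) = 770.8/EI
  UDL 24.9: wL⁴/(8EI) = 1945/EI
  point load 61 at a = 3.75: Pa²(3L − a)/(6EI) = 1608/EI
  δ_0 = 4325/EI
Tip deflection under a unit load at E: L³/(3EI) = 41.67/EI.
With EI = 88000 kN·m²: δ_0 = 0.049143 m and δ_{EE} = 0.000473 m/kN.
Compatibility — the beam at E must follow the support down by 0.024 m: δ_0 − R_E·δ_{EE} = 0.024, so R_E = (0.049143 − 0.024)/0.000473 = 53.1 kN.
Moment equilibrium about D: M_D = Σ(load moments about D) − R_E·L = 694.2 − 53.1×5 = 428.7 kN·m.

M_D = 428.7 kN·m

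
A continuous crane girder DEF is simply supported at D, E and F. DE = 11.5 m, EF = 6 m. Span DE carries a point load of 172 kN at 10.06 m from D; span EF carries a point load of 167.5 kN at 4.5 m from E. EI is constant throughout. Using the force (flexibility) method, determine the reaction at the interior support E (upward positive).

R_E = 236.4 kN

Release continuity at E by inserting a hinge; the redundant is the internal moment M_E. The primary structure is two simply-supported spans DE and EF.
Rotations at E on the released spans (each span's end-slope, ×1/EI):
  span DE: point load 172 at a = 10.06: Pab(L + a)/(6LEI) = 778.6/EI
  span EF: point load 167.5 at a = 4.5: Pab(L + b)/(6LEI) = 235.5/EI
  relative rotation θ_0 = (778.6 + 235.5)/EI = 1014/EI
A unit hogging moment at E produces rotation L₁/(3EI) + L₂/(3EI) = 5.833/EI.
Slope continuity at E: θ_0 = M_E·5.833/EI, so M_E = 1014/5.833 = 173.8 kN·m (hogging).
Span DE, ΣM about D with M_E applied at E: R_E^{DE}·11.5 = 1730 + 173.8, so R_E^{DE} = 165.6 kN and R_D = 172 − 165.6 = 6.42 kN.
Span EF, ΣM about F: R_E^{EF}·6 = 251.2 + 173.8, so R_E^{EF} = 70.85 kN and R_F = 167.5 − 70.85 = 96.65 kN.
R_E = 165.6 + 70.85 = 236.4 kN.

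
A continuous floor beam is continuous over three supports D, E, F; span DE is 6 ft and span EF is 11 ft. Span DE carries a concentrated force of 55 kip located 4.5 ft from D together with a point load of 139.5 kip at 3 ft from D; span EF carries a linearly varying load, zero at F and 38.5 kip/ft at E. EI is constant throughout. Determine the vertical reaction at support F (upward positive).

R_F = 45.54 kip

Take M_E as the redundant. Released structure: two simple spans DE and EF with a hinge at E.
End slopes at the hinge E, treating each span as simply supported:
  span DE: point load 55 at a = 4.5: Pab(L + a)/(6LEI) = 108.3/EI
  span DE: point load 139.5 at a = 3: Pab(L + a)/(6LEI) = 313.9/EI
  span EF: triangular load, peak 38.5: w₀L³/(45EI) = 1139/EI
  relative rotation θ_0 = (422.2 + 1139)/EI = 1561/EI
A unit hogging moment at E produces rotation L₁/(3EI) + L₂/(3EI) = 5.667/EI.
Slope continuity at E: θ_0 = M_E·5.667/EI, so M_E = 1561/5.667 = 275.5 kip·ft (hogging).
Span EF, ΣM about F: R_E^{EF}·11 = 1553 + 275.5, so R_E^{EF} = 166.2 kip and R_F = 211.8 − 166.2 = 45.54 kip.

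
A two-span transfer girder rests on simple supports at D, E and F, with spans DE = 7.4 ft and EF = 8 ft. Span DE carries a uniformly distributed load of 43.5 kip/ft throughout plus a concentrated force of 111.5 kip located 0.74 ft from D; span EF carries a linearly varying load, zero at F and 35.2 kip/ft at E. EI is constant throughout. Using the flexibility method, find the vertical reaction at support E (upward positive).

R_E = 328.6 kip

Insert a hinge at E; M_E is the redundant, and each span becomes simply supported.
End slopes at the hinge E, treating each span as simply supported:
  span DE: UDL 43.5: wL³/(24EI) = 734.5/EI
  span DE: point load 111.5 at a = 0.74: Pab(L + a)/(6LEI) = 100.7/EI
  span EF: triangular load, peak 35.2: w₀L³/(45EI) = 400.5/EI
  relative rotation θ_0 = (835.2 + 400.5)/EI = 1236/EI
A unit hogging moment at E produces rotation L₁/(3EI) + L₂/(3EI) = 5.133/EI.
Slope continuity at E: θ_0 = M_E·5.133/EI, so M_E = 1236/5.133 = 240.7 kip·ft (hogging).
Span DE, ΣM about D with M_E applied at E: R_E^{DE}·7.4 = 1274 + 240.7, so R_E^{DE} = 204.6 kip and R_D = 433.4 − 204.6 = 228.8 kip.
Span EF, ΣM about F: R_E^{EF}·8 = 750.9 + 240.7, so R_E^{EF} = 124 kip and R_F = 140.8 − 124 = 16.84 kip.
R_E = 204.6 + 124 = 328.6 kip.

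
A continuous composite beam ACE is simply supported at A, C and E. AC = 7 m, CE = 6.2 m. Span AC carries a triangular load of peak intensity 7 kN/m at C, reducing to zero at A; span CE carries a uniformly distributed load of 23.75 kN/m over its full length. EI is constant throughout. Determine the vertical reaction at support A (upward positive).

Release continuity at C by inserting a hinge; the redundant is the internal moment M_C. The primary structure is two simply-supported spans AC and CE.
End slopes at the hinge C, treating each span as simply supported:
  span AC: triangular load, peak 7: w₀L³/(45EI) = 53.36/EI
  span CE: UDL 23.75: wL³/(24EI) = 235.8/EI
  relative rotation θ_0 = (53.36 + 235.8)/EI = 289.2/EI
A unit hogging moment at C produces rotation L₁/(3EI) + L₂/(3EI) = 4.4/EI.
Slope continuity at C: θ_0 = M_C·4.4/EI, so M_C = 289.2/4.4 = 65.73 kN·m (hogging).
Span AC, ΣM about A with M_C applied at C: R_C^{AC}·7 = 114.3 + 65.73, so R_C^{AC} = 25.72 kN and R_A = 24.5 − 25.72 = -1.223 kN.

R_A = -1.223 kN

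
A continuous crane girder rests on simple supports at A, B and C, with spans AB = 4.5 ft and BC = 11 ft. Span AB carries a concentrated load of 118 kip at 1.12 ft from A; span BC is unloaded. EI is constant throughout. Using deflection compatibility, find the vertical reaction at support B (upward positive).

R_B = 35 kip

Insert a hinge at B; M_B is the redundant, and each span becomes simply supported.
Discontinuity in slope at B on the released structure — sum the simple-span end rotations:
  span AB: point load 118 at a = 1.12: Pab(L + a)/(6LEI) = 92.98/EI
  relative rotation θ_0 = (92.98 + 0)/EI = 92.98/EI
A unit hogging moment at B produces rotation L₁/(3EI) + L₂/(3EI) = 5.167/EI.
Compatibility: M_B·(L₁+L₂)/(3EI) = θ_0, giving M_B = 18 kip·ft (hogging).
Span AB, ΣM about A with M_B applied at B: R_B^{AB}·4.5 = 132.2 + 18, so R_B^{AB} = 33.37 kip and R_A = 118 − 33.37 = 84.63 kip.
Span BC, ΣM about C: R_B^{BC}·11 = 0 + 18, so R_B^{BC} = 1.636 kip and R_C = 0 − 1.636 = -1.636 kip.
R_B = 33.37 + 1.636 = 35 kip.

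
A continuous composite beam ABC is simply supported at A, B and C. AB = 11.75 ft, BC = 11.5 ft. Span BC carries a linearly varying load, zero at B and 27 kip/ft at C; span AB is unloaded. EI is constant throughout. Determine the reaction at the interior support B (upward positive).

Take M_B as the redundant. Released structure: two simple spans AB and BC with a hinge at B.
Rotations at B on the released spans (each span's end-slope, ×1/EI):
  span BC: triangular load, peak 27: 7w₀L³/(360EI) = 798.5/EI
  relative rotation θ_0 = (0 + 798.5)/EI = 798.5/EI
A unit hogging moment at B produces rotation L₁/(3EI) + L₂/(3EI) = 7.75/EI.
Compatibility: M_B·(L₁+L₂)/(3EI) = θ_0, giving M_B = 103 kip·ft (hogging).
Span AB, ΣM about A with M_B applied at B: R_B^{AB}·11.75 = 0 + 103, so R_B^{AB} = 8.768 kip and R_A = 0 − 8.768 = -8.768 kip.
Span BC, ΣM about C: R_B^{BC}·11.5 = 595.1 + 103, so R_B^{BC} = 60.71 kip and R_C = 155.2 − 60.71 = 94.54 kip.
R_B = 8.768 + 60.71 = 69.48 kip.

R_B = 69.48 kip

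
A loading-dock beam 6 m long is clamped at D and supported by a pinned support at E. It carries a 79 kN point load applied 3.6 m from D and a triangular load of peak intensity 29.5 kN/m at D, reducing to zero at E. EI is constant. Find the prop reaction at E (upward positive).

R_E = 51.83 kN

Choose R_E as the redundant. The primary structure is the cantilever fixed at D.
Deflection at E on the released cantilever, summing each load's contribution:
  point load 79 at a = 3.6: Pa²(3L − a)/(6EI) = 2457/EI
  triangular load, peak 29.5 at the fixed end: w₀L⁴/(30EI) = 1274/EI
  δ_0 = 3732/EI
Flexibility coefficient — unit upward force at E: δ_{EE} = L³/(3EI) = 72/EI.
Compatibility at E: δ_0 − R_E·δ_{EE} = 0, so R_E = 3732/72 = 51.83 kN.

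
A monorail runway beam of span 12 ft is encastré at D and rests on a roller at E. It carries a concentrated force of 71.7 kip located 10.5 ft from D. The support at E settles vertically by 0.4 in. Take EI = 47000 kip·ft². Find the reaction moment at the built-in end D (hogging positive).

M_D = 85.57 kip·ft

Remove the prop at E; the released (primary) structure is a cantilever built in at D.
Downward deflection at the released point E due to the loads:
  point load 71.7 at a = 10.5: Pa²(3L − a)/(6EI) = 33596/EI
Tip deflection under a unit load at E: L³/(3EI) = 576/EI.
With EI = 47000 kip·ft²: δ_0 = 0.71481 ft and δ_{EE} = 0.012255 ft/kip.
Compatibility — the beam at E must follow the support down by 0.03333 ft: δ_0 − R_E·δ_{EE} = 0.03333, so R_E = (0.71481 − 0.03333)/0.012255 = 55.61 kip.
Moment equilibrium about D: M_D = Σ(load moments about D) − R_E·L = 752.9 − 55.61×12 = 85.57 kip·ft.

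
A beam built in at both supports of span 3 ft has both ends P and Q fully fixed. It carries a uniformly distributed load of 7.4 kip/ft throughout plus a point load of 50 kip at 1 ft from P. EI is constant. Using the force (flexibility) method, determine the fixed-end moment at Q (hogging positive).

M_Q = 16.66 kip·ft

Take the two fixed-end moments M_P, M_Q as redundants; the released structure is the simple span PQ.
On the primary (simply-supported) span, the end slopes from the loading are:
  at P: UDL 7.4: wL³/(24EI) = 8.325/EI
  at Q: UDL 7.4: wL³/(24EI) = 8.325/EI
  at P: point load 50 at a = 1: Pab(L + b)/(6LEI) = 27.78/EI
  at Q: point load 50 at a = 1: Pab(L + a)/(6LEI) = 22.22/EI
  θ_P0 = 36.1/EI,  θ_Q0 = 30.55/EI
Flexibility coefficients: a unit moment at one end gives L/(3EI) there and L/(6EI) at the far end, so f₁₁ = f₂₂ = 1/EI and f₁₂ = f₂₁ = 0.5/EI.
Compatibility — zero rotation at each built-in end:
  1 M_P + 0.5 M_Q = 36.1
  0.5 M_P + 1 M_Q = 30.55
Solving the pair gives M_P = 27.77 kip·ft and M_Q = 16.66 kip·ft (hogging).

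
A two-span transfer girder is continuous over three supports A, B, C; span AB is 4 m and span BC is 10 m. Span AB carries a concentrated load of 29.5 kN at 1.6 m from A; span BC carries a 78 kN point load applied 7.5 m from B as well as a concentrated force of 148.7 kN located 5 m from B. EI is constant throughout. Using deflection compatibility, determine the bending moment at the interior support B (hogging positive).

M_B = 270.1 kN·m

Take M_B as the redundant. Released structure: two simple spans AB and BC with a hinge at B.
Rotations at B on the released spans (each span's end-slope, ×1/EI):
  span AB: point load 29.5 at a = 1.6: Pab(L + a)/(6LEI) = 26.43/EI
  span BC: point load 78 at a = 7.5: Pab(L + b)/(6LEI) = 304.7/EI
  span BC: point load 148.7 at a = 5: Pab(L + b)/(6LEI) = 929.4/EI
  relative rotation θ_0 = (26.43 + 1234)/EI = 1260/EI
A unit hogging moment at B produces rotation L₁/(3EI) + L₂/(3EI) = 4.667/EI.
Slope continuity at B: θ_0 = M_B·4.667/EI, so M_B = 1260/4.667 = 270.1 kN·m (hogging).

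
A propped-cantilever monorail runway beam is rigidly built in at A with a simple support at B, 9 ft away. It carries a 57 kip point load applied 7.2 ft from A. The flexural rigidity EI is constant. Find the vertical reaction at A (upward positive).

R_A = 16.87 kip

Choose R_B as the redundant. The primary structure is the cantilever fixed at A.
Downward deflection at the released point B due to the loads:
  point load 57 at a = 7.2: Pa²(3L − a)/(6EI) = 9751/EI
Tip deflection under a unit load at B: L³/(3EI) = 243/EI.
Compatibility at B: δ_0 − R_B·δ_{BB} = 0, so R_B = 9751/243 = 40.13 kip.
Vertical equilibrium: R_A = ΣP − R_B = 57 − 40.13 = 16.87 kip.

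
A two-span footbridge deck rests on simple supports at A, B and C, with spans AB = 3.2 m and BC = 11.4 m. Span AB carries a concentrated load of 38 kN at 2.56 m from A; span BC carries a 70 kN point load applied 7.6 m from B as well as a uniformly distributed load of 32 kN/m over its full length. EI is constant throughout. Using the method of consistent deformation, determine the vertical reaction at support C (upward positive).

Insert a hinge at B; M_B is the redundant, and each span becomes simply supported.
Rotations at B on the released spans (each span's end-slope, ×1/EI):
  span AB: point load 38 at a = 2.56: Pab(L + a)/(6LEI) = 18.68/EI
  span BC: point load 70 at a = 7.6: Pab(L + b)/(6LEI) = 449.2/EI
  span BC: UDL 32: wL³/(24EI) = 1975/EI
  relative rotation θ_0 = (18.68 + 2425)/EI = 2443/EI
A unit hogging moment at B produces rotation L₁/(3EI) + L₂/(3EI) = 4.867/EI.
Compatibility: M_B·(L₁+L₂)/(3EI) = θ_0, giving M_B = 502.1 kN·m (hogging).
Span BC, ΣM about C: R_B^{BC}·11.4 = 2345 + 502.1, so R_B^{BC} = 249.8 kN and R_C = 434.8 − 249.8 = 185 kN.

R_C = 185 kN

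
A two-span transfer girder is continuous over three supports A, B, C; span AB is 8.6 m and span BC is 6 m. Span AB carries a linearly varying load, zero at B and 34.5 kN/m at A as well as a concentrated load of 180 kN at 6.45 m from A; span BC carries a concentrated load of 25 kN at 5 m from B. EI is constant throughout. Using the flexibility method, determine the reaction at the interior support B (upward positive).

R_B = 257.2 kN

Insert a hinge at B; M_B is the redundant, and each span becomes simply supported.
End slopes at the hinge B, treating each span as simply supported:
  span AB: triangular load, peak 34.5: 7w₀L³/(360EI) = 426.7/EI
  span AB: point load 180 at a = 6.45: Pab(L + a)/(6LEI) = 728/EI
  span BC: point load 25 at a = 5: Pab(L + b)/(6LEI) = 24.31/EI
  relative rotation θ_0 = (1155 + 24.31)/EI = 1179/EI
A unit hogging moment at B produces rotation L₁/(3EI) + L₂/(3EI) = 4.867/EI.
Compatibility: M_B·(L₁+L₂)/(3EI) = θ_0, giving M_B = 242.3 kN·m (hogging).
Span AB, ΣM about A with M_B applied at B: R_B^{AB}·8.6 = 1586 + 242.3, so R_B^{AB} = 212.6 kN and R_A = 328.4 − 212.6 = 115.7 kN.
Span BC, ΣM about C: R_B^{BC}·6 = 25 + 242.3, so R_B^{BC} = 44.54 kN and R_C = 25 − 44.54 = -19.54 kN.
R_B = 212.6 + 44.54 = 257.2 kN.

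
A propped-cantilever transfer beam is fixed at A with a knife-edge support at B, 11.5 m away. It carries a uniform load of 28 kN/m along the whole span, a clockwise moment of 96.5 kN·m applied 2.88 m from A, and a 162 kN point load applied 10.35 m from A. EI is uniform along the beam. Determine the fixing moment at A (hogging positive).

M_A = 588.2 kN·m

Release the roller at B. Primary structure: cantilever fixed at A.
Downward deflection at the released point B due to the loads:
  UDL 28: wL⁴/(8EI) = 61215/EI
  clockwise couple 96.5 at a = 2.88: M₀a(2L − a)/(2EI) = 2796/EI
  point load 162 at a = 10.35: Pa²(3L − a)/(6EI) = 69849/EI
  δ_0 = 133860/EI
Tip deflection under a unit load at B: L³/(3EI) = 507/EI.
Compatibility at B: δ_0 − R_B·δ_{BB} = 0, so R_B = 133860/507 = 264 kN.
Moment equilibrium about A: M_A = Σ(load moments about A) − R_B·L = 3625 − 264×11.5 = 588.2 kN·m.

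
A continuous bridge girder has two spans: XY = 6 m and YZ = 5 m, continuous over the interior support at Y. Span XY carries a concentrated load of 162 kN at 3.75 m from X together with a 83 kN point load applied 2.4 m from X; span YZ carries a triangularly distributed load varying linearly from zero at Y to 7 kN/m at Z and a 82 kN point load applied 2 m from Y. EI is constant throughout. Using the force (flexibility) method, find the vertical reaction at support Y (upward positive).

Release continuity at Y by inserting a hinge; the redundant is the internal moment M_Y. The primary structure is two simply-supported spans XY and YZ.
End slopes at the hinge Y, treating each span as simply supported:
  span XY: point load 162 at a = 3.75: Pab(L + a)/(6LEI) = 370.2/EI
  span XY: point load 83 at a = 2.4: Pab(L + a)/(6LEI) = 167.3/EI
  span YZ: triangular load, peak 7: 7w₀L³/(360EI) = 17.01/EI
  span YZ: point load 82 at a = 2: Pab(L + b)/(6LEI) = 131.2/EI
  relative rotation θ_0 = (537.5 + 148.2)/EI = 685.7/EI
A unit hogging moment at Y produces rotation L₁/(3EI) + L₂/(3EI) = 3.667/EI.
Compatibility: M_Y·(L₁+L₂)/(3EI) = θ_0, giving M_Y = 187 kN·m (hogging).
Span XY, ΣM about X with M_Y applied at Y: R_Y^{XY}·6 = 806.7 + 187, so R_Y^{XY} = 165.6 kN and R_X = 245 − 165.6 = 79.38 kN.
Span YZ, ΣM about Z: R_Y^{YZ}·5 = 275.2 + 187, so R_Y^{YZ} = 92.44 kN and R_Z = 99.5 − 92.44 = 7.063 kN.
R_Y = 165.6 + 92.44 = 258.1 kN.

R_Y = 258.1 kN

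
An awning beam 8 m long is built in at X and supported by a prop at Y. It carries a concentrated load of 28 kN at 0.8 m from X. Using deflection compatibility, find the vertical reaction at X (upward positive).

R_X = 27.59 kN

Choose R_Y as the redundant. The primary structure is the cantilever fixed at X.
Primary-structure tip deflection at Y by superposition:
  point load 28 at a = 0.8: Pa²(3L − a)/(6EI) = 69.29/EI
Tip deflection under a unit load at Y: L³/(3EI) = 170.7/EI.
The prop prevents deflection at Y: R_Y = δ_0/δ_{YY} = 69.29/170.7 = 0.406 kN.
Vertical equilibrium: R_X = ΣP − R_Y = 28 − 0.406 = 27.59 kN.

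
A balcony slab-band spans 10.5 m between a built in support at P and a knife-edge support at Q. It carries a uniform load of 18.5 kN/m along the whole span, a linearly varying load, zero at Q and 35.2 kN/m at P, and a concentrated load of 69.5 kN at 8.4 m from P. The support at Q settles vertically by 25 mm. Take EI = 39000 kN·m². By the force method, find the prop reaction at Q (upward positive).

Take the reaction at Q as the redundant and release it; the primary structure is a cantilever fixed at P.
Deflection at Q on the released cantilever, summing each load's contribution:
  UDL 18.5: wL⁴/(8EI) = 28109/EI
  triangular load, peak 35.2 at the fixed end: w₀L⁴/(30EI) = 14262/EI
  point load 69.5 at a = 8.4: Pa²(3L − a)/(6EI) = 18880/EI
  δ_0 = 61251/EI
Flexibility coefficient — unit upward force at Q: δ_{QQ} = L³/(3EI) = 385.9/EI.
With EI = 39000 kN·m²: δ_0 = 1.5705 m and δ_{QQ} = 0.009894 m/kN.
Compatibility — the beam at Q must follow the support down by 0.025 m: δ_0 − R_Q·δ_{QQ} = 0.025, so R_Q = (1.5705 − 0.025)/0.009894 = 156.2 kN.

R_Q = 156.2 kN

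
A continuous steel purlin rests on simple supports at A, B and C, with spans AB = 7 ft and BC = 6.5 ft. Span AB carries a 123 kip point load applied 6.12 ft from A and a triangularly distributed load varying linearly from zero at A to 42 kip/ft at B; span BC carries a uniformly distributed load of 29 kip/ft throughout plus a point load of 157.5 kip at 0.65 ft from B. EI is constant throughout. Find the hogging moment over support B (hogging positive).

Release continuity at B by inserting a hinge; the redundant is the internal moment M_B. The primary structure is two simply-supported spans AB and BC.
Rotations at B on the released spans (each span's end-slope, ×1/EI):
  span AB: point load 123 at a = 6.12: Pab(L + a)/(6LEI) = 206.9/EI
  span AB: triangular load, peak 42: w₀L³/(45EI) = 320.1/EI
  span BC: UDL 29: wL³/(24EI) = 331.8/EI
  span BC: point load 157.5 at a = 0.65: Pab(L + b)/(6LEI) = 189.6/EI
  relative rotation θ_0 = (527.1 + 521.5)/EI = 1049/EI
A unit hogging moment at B produces rotation L₁/(3EI) + L₂/(3EI) = 4.5/EI.
Compatibility: M_B·(L₁+L₂)/(3EI) = θ_0, giving M_B = 233 kip·ft (hogging).

M_B = 233 kip·ft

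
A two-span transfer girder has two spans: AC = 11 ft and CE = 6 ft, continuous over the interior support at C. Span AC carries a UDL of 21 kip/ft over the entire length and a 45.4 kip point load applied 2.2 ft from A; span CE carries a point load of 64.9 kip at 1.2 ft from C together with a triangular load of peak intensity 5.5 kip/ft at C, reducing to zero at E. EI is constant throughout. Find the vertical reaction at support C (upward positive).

Release continuity at C by inserting a hinge; the redundant is the internal moment M_C. The primary structure is two simply-supported spans AC and CE.
Discontinuity in slope at C on the released structure — sum the simple-span end rotations:
  span AC: UDL 21: wL³/(24EI) = 1165/EI
  span AC: point load 45.4 at a = 2.2: Pab(L + a)/(6LEI) = 175.8/EI
  span CE: point load 64.9 at a = 1.2: Pab(L + b)/(6LEI) = 112.1/EI
  span CE: triangular load, peak 5.5: w₀L³/(45EI) = 26.4/EI
  relative rotation θ_0 = (1340 + 138.5)/EI = 1479/EI
A unit hogging moment at C produces rotation L₁/(3EI) + L₂/(3EI) = 5.667/EI.
Slope continuity at C: θ_0 = M_C·5.667/EI, so M_C = 1479/5.667 = 261 kip·ft (hogging).
Span AC, ΣM about A with M_C applied at C: R_C^{AC}·11 = 1370 + 261, so R_C^{AC} = 148.3 kip and R_A = 276.4 − 148.3 = 128.1 kip.
Span CE, ΣM about E: R_C^{CE}·6 = 377.5 + 261, so R_C^{CE} = 106.4 kip and R_E = 81.4 − 106.4 = -25.02 kip.
R_C = 148.3 + 106.4 = 254.7 kip.

R_C = 254.7 kip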